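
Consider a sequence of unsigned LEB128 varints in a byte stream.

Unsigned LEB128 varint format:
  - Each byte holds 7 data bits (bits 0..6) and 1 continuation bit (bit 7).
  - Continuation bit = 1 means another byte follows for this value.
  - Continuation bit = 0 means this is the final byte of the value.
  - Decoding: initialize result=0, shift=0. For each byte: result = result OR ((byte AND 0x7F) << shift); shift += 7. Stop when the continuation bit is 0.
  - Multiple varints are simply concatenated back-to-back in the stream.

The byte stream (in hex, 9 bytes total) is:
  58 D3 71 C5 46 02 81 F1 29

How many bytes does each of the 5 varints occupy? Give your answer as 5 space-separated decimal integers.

Answer: 1 2 2 1 3

Derivation:
  byte[0]=0x58 cont=0 payload=0x58=88: acc |= 88<<0 -> acc=88 shift=7 [end]
Varint 1: bytes[0:1] = 58 -> value 88 (1 byte(s))
  byte[1]=0xD3 cont=1 payload=0x53=83: acc |= 83<<0 -> acc=83 shift=7
  byte[2]=0x71 cont=0 payload=0x71=113: acc |= 113<<7 -> acc=14547 shift=14 [end]
Varint 2: bytes[1:3] = D3 71 -> value 14547 (2 byte(s))
  byte[3]=0xC5 cont=1 payload=0x45=69: acc |= 69<<0 -> acc=69 shift=7
  byte[4]=0x46 cont=0 payload=0x46=70: acc |= 70<<7 -> acc=9029 shift=14 [end]
Varint 3: bytes[3:5] = C5 46 -> value 9029 (2 byte(s))
  byte[5]=0x02 cont=0 payload=0x02=2: acc |= 2<<0 -> acc=2 shift=7 [end]
Varint 4: bytes[5:6] = 02 -> value 2 (1 byte(s))
  byte[6]=0x81 cont=1 payload=0x01=1: acc |= 1<<0 -> acc=1 shift=7
  byte[7]=0xF1 cont=1 payload=0x71=113: acc |= 113<<7 -> acc=14465 shift=14
  byte[8]=0x29 cont=0 payload=0x29=41: acc |= 41<<14 -> acc=686209 shift=21 [end]
Varint 5: bytes[6:9] = 81 F1 29 -> value 686209 (3 byte(s))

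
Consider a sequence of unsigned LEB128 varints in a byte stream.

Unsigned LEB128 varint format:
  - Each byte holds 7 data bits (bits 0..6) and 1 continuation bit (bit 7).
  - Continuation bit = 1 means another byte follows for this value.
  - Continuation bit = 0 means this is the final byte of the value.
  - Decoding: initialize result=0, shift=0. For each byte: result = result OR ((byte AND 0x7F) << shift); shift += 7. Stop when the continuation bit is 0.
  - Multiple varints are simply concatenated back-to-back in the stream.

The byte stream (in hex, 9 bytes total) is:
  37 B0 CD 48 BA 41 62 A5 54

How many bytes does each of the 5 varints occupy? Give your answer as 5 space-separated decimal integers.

  byte[0]=0x37 cont=0 payload=0x37=55: acc |= 55<<0 -> acc=55 shift=7 [end]
Varint 1: bytes[0:1] = 37 -> value 55 (1 byte(s))
  byte[1]=0xB0 cont=1 payload=0x30=48: acc |= 48<<0 -> acc=48 shift=7
  byte[2]=0xCD cont=1 payload=0x4D=77: acc |= 77<<7 -> acc=9904 shift=14
  byte[3]=0x48 cont=0 payload=0x48=72: acc |= 72<<14 -> acc=1189552 shift=21 [end]
Varint 2: bytes[1:4] = B0 CD 48 -> value 1189552 (3 byte(s))
  byte[4]=0xBA cont=1 payload=0x3A=58: acc |= 58<<0 -> acc=58 shift=7
  byte[5]=0x41 cont=0 payload=0x41=65: acc |= 65<<7 -> acc=8378 shift=14 [end]
Varint 3: bytes[4:6] = BA 41 -> value 8378 (2 byte(s))
  byte[6]=0x62 cont=0 payload=0x62=98: acc |= 98<<0 -> acc=98 shift=7 [end]
Varint 4: bytes[6:7] = 62 -> value 98 (1 byte(s))
  byte[7]=0xA5 cont=1 payload=0x25=37: acc |= 37<<0 -> acc=37 shift=7
  byte[8]=0x54 cont=0 payload=0x54=84: acc |= 84<<7 -> acc=10789 shift=14 [end]
Varint 5: bytes[7:9] = A5 54 -> value 10789 (2 byte(s))

Answer: 1 3 2 1 2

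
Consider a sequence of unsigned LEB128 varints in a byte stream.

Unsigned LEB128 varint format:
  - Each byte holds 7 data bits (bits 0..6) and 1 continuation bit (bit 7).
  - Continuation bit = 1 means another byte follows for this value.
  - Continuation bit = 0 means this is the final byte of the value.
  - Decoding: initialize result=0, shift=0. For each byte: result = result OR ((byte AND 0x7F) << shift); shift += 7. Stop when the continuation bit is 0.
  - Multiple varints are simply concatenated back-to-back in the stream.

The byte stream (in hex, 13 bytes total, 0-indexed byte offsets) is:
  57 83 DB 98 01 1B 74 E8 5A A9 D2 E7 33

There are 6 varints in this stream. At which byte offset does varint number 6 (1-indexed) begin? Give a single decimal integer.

Answer: 9

Derivation:
  byte[0]=0x57 cont=0 payload=0x57=87: acc |= 87<<0 -> acc=87 shift=7 [end]
Varint 1: bytes[0:1] = 57 -> value 87 (1 byte(s))
  byte[1]=0x83 cont=1 payload=0x03=3: acc |= 3<<0 -> acc=3 shift=7
  byte[2]=0xDB cont=1 payload=0x5B=91: acc |= 91<<7 -> acc=11651 shift=14
  byte[3]=0x98 cont=1 payload=0x18=24: acc |= 24<<14 -> acc=404867 shift=21
  byte[4]=0x01 cont=0 payload=0x01=1: acc |= 1<<21 -> acc=2502019 shift=28 [end]
Varint 2: bytes[1:5] = 83 DB 98 01 -> value 2502019 (4 byte(s))
  byte[5]=0x1B cont=0 payload=0x1B=27: acc |= 27<<0 -> acc=27 shift=7 [end]
Varint 3: bytes[5:6] = 1B -> value 27 (1 byte(s))
  byte[6]=0x74 cont=0 payload=0x74=116: acc |= 116<<0 -> acc=116 shift=7 [end]
Varint 4: bytes[6:7] = 74 -> value 116 (1 byte(s))
  byte[7]=0xE8 cont=1 payload=0x68=104: acc |= 104<<0 -> acc=104 shift=7
  byte[8]=0x5A cont=0 payload=0x5A=90: acc |= 90<<7 -> acc=11624 shift=14 [end]
Varint 5: bytes[7:9] = E8 5A -> value 11624 (2 byte(s))
  byte[9]=0xA9 cont=1 payload=0x29=41: acc |= 41<<0 -> acc=41 shift=7
  byte[10]=0xD2 cont=1 payload=0x52=82: acc |= 82<<7 -> acc=10537 shift=14
  byte[11]=0xE7 cont=1 payload=0x67=103: acc |= 103<<14 -> acc=1698089 shift=21
  byte[12]=0x33 cont=0 payload=0x33=51: acc |= 51<<21 -> acc=108652841 shift=28 [end]
Varint 6: bytes[9:13] = A9 D2 E7 33 -> value 108652841 (4 byte(s))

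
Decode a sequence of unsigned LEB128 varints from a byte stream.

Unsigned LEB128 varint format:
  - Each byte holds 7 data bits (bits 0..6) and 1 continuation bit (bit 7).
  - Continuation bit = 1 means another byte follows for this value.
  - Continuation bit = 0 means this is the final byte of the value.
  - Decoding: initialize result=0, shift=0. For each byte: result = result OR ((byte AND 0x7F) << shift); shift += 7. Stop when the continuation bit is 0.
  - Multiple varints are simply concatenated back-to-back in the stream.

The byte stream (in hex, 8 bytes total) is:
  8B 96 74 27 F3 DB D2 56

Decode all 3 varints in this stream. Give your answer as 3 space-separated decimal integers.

  byte[0]=0x8B cont=1 payload=0x0B=11: acc |= 11<<0 -> acc=11 shift=7
  byte[1]=0x96 cont=1 payload=0x16=22: acc |= 22<<7 -> acc=2827 shift=14
  byte[2]=0x74 cont=0 payload=0x74=116: acc |= 116<<14 -> acc=1903371 shift=21 [end]
Varint 1: bytes[0:3] = 8B 96 74 -> value 1903371 (3 byte(s))
  byte[3]=0x27 cont=0 payload=0x27=39: acc |= 39<<0 -> acc=39 shift=7 [end]
Varint 2: bytes[3:4] = 27 -> value 39 (1 byte(s))
  byte[4]=0xF3 cont=1 payload=0x73=115: acc |= 115<<0 -> acc=115 shift=7
  byte[5]=0xDB cont=1 payload=0x5B=91: acc |= 91<<7 -> acc=11763 shift=14
  byte[6]=0xD2 cont=1 payload=0x52=82: acc |= 82<<14 -> acc=1355251 shift=21
  byte[7]=0x56 cont=0 payload=0x56=86: acc |= 86<<21 -> acc=181710323 shift=28 [end]
Varint 3: bytes[4:8] = F3 DB D2 56 -> value 181710323 (4 byte(s))

Answer: 1903371 39 181710323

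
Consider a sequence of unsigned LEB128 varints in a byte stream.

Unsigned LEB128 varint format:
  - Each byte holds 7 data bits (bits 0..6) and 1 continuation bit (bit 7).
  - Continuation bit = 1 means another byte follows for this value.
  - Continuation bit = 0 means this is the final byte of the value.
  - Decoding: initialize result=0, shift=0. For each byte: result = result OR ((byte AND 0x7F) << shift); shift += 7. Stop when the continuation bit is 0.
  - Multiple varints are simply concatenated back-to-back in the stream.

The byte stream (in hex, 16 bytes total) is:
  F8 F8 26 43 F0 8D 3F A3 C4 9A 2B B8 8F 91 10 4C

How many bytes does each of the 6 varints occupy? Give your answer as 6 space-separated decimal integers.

Answer: 3 1 3 4 4 1

Derivation:
  byte[0]=0xF8 cont=1 payload=0x78=120: acc |= 120<<0 -> acc=120 shift=7
  byte[1]=0xF8 cont=1 payload=0x78=120: acc |= 120<<7 -> acc=15480 shift=14
  byte[2]=0x26 cont=0 payload=0x26=38: acc |= 38<<14 -> acc=638072 shift=21 [end]
Varint 1: bytes[0:3] = F8 F8 26 -> value 638072 (3 byte(s))
  byte[3]=0x43 cont=0 payload=0x43=67: acc |= 67<<0 -> acc=67 shift=7 [end]
Varint 2: bytes[3:4] = 43 -> value 67 (1 byte(s))
  byte[4]=0xF0 cont=1 payload=0x70=112: acc |= 112<<0 -> acc=112 shift=7
  byte[5]=0x8D cont=1 payload=0x0D=13: acc |= 13<<7 -> acc=1776 shift=14
  byte[6]=0x3F cont=0 payload=0x3F=63: acc |= 63<<14 -> acc=1033968 shift=21 [end]
Varint 3: bytes[4:7] = F0 8D 3F -> value 1033968 (3 byte(s))
  byte[7]=0xA3 cont=1 payload=0x23=35: acc |= 35<<0 -> acc=35 shift=7
  byte[8]=0xC4 cont=1 payload=0x44=68: acc |= 68<<7 -> acc=8739 shift=14
  byte[9]=0x9A cont=1 payload=0x1A=26: acc |= 26<<14 -> acc=434723 shift=21
  byte[10]=0x2B cont=0 payload=0x2B=43: acc |= 43<<21 -> acc=90612259 shift=28 [end]
Varint 4: bytes[7:11] = A3 C4 9A 2B -> value 90612259 (4 byte(s))
  byte[11]=0xB8 cont=1 payload=0x38=56: acc |= 56<<0 -> acc=56 shift=7
  byte[12]=0x8F cont=1 payload=0x0F=15: acc |= 15<<7 -> acc=1976 shift=14
  byte[13]=0x91 cont=1 payload=0x11=17: acc |= 17<<14 -> acc=280504 shift=21
  byte[14]=0x10 cont=0 payload=0x10=16: acc |= 16<<21 -> acc=33834936 shift=28 [end]
Varint 5: bytes[11:15] = B8 8F 91 10 -> value 33834936 (4 byte(s))
  byte[15]=0x4C cont=0 payload=0x4C=76: acc |= 76<<0 -> acc=76 shift=7 [end]
Varint 6: bytes[15:16] = 4C -> value 76 (1 byte(s))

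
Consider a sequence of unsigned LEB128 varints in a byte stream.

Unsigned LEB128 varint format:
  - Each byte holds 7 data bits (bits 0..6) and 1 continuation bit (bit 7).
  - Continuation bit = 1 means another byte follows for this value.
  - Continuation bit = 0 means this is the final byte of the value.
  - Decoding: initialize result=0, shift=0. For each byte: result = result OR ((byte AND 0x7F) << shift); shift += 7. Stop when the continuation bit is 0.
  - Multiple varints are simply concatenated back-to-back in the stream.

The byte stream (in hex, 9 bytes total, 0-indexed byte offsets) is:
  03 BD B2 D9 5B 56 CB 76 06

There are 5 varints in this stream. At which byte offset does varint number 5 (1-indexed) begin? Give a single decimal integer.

  byte[0]=0x03 cont=0 payload=0x03=3: acc |= 3<<0 -> acc=3 shift=7 [end]
Varint 1: bytes[0:1] = 03 -> value 3 (1 byte(s))
  byte[1]=0xBD cont=1 payload=0x3D=61: acc |= 61<<0 -> acc=61 shift=7
  byte[2]=0xB2 cont=1 payload=0x32=50: acc |= 50<<7 -> acc=6461 shift=14
  byte[3]=0xD9 cont=1 payload=0x59=89: acc |= 89<<14 -> acc=1464637 shift=21
  byte[4]=0x5B cont=0 payload=0x5B=91: acc |= 91<<21 -> acc=192305469 shift=28 [end]
Varint 2: bytes[1:5] = BD B2 D9 5B -> value 192305469 (4 byte(s))
  byte[5]=0x56 cont=0 payload=0x56=86: acc |= 86<<0 -> acc=86 shift=7 [end]
Varint 3: bytes[5:6] = 56 -> value 86 (1 byte(s))
  byte[6]=0xCB cont=1 payload=0x4B=75: acc |= 75<<0 -> acc=75 shift=7
  byte[7]=0x76 cont=0 payload=0x76=118: acc |= 118<<7 -> acc=15179 shift=14 [end]
Varint 4: bytes[6:8] = CB 76 -> value 15179 (2 byte(s))
  byte[8]=0x06 cont=0 payload=0x06=6: acc |= 6<<0 -> acc=6 shift=7 [end]
Varint 5: bytes[8:9] = 06 -> value 6 (1 byte(s))

Answer: 8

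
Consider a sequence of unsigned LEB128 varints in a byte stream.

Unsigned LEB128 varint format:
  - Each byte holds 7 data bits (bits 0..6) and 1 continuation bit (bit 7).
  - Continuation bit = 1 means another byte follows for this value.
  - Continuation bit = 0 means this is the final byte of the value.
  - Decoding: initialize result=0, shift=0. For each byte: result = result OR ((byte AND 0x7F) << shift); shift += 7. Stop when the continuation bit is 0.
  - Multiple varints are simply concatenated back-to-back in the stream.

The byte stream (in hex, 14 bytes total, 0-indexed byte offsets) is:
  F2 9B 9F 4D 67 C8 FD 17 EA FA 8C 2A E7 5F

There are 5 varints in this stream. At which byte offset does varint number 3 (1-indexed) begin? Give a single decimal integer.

Answer: 5

Derivation:
  byte[0]=0xF2 cont=1 payload=0x72=114: acc |= 114<<0 -> acc=114 shift=7
  byte[1]=0x9B cont=1 payload=0x1B=27: acc |= 27<<7 -> acc=3570 shift=14
  byte[2]=0x9F cont=1 payload=0x1F=31: acc |= 31<<14 -> acc=511474 shift=21
  byte[3]=0x4D cont=0 payload=0x4D=77: acc |= 77<<21 -> acc=161992178 shift=28 [end]
Varint 1: bytes[0:4] = F2 9B 9F 4D -> value 161992178 (4 byte(s))
  byte[4]=0x67 cont=0 payload=0x67=103: acc |= 103<<0 -> acc=103 shift=7 [end]
Varint 2: bytes[4:5] = 67 -> value 103 (1 byte(s))
  byte[5]=0xC8 cont=1 payload=0x48=72: acc |= 72<<0 -> acc=72 shift=7
  byte[6]=0xFD cont=1 payload=0x7D=125: acc |= 125<<7 -> acc=16072 shift=14
  byte[7]=0x17 cont=0 payload=0x17=23: acc |= 23<<14 -> acc=392904 shift=21 [end]
Varint 3: bytes[5:8] = C8 FD 17 -> value 392904 (3 byte(s))
  byte[8]=0xEA cont=1 payload=0x6A=106: acc |= 106<<0 -> acc=106 shift=7
  byte[9]=0xFA cont=1 payload=0x7A=122: acc |= 122<<7 -> acc=15722 shift=14
  byte[10]=0x8C cont=1 payload=0x0C=12: acc |= 12<<14 -> acc=212330 shift=21
  byte[11]=0x2A cont=0 payload=0x2A=42: acc |= 42<<21 -> acc=88292714 shift=28 [end]
Varint 4: bytes[8:12] = EA FA 8C 2A -> value 88292714 (4 byte(s))
  byte[12]=0xE7 cont=1 payload=0x67=103: acc |= 103<<0 -> acc=103 shift=7
  byte[13]=0x5F cont=0 payload=0x5F=95: acc |= 95<<7 -> acc=12263 shift=14 [end]
Varint 5: bytes[12:14] = E7 5F -> value 12263 (2 byte(s))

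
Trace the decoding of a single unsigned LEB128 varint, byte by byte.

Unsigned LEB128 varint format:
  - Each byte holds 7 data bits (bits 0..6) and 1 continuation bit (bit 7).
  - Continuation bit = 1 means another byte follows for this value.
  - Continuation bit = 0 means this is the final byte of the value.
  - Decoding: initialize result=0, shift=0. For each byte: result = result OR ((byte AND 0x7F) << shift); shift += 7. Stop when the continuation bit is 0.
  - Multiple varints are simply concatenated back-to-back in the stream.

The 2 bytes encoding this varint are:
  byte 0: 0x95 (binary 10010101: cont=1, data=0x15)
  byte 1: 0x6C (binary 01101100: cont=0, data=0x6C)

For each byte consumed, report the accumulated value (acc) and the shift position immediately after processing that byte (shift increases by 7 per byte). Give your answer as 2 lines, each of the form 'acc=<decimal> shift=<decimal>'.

Answer: acc=21 shift=7
acc=13845 shift=14

Derivation:
byte 0=0x95: payload=0x15=21, contrib = 21<<0 = 21; acc -> 21, shift -> 7
byte 1=0x6C: payload=0x6C=108, contrib = 108<<7 = 13824; acc -> 13845, shift -> 14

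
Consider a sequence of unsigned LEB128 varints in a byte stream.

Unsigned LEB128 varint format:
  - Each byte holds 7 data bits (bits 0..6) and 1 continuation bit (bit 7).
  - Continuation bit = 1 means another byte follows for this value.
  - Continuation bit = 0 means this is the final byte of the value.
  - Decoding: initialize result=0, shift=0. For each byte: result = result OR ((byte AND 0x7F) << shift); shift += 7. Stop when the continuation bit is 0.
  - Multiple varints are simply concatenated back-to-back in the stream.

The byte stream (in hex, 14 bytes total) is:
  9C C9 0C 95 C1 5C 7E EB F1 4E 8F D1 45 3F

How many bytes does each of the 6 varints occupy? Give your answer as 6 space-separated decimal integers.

  byte[0]=0x9C cont=1 payload=0x1C=28: acc |= 28<<0 -> acc=28 shift=7
  byte[1]=0xC9 cont=1 payload=0x49=73: acc |= 73<<7 -> acc=9372 shift=14
  byte[2]=0x0C cont=0 payload=0x0C=12: acc |= 12<<14 -> acc=205980 shift=21 [end]
Varint 1: bytes[0:3] = 9C C9 0C -> value 205980 (3 byte(s))
  byte[3]=0x95 cont=1 payload=0x15=21: acc |= 21<<0 -> acc=21 shift=7
  byte[4]=0xC1 cont=1 payload=0x41=65: acc |= 65<<7 -> acc=8341 shift=14
  byte[5]=0x5C cont=0 payload=0x5C=92: acc |= 92<<14 -> acc=1515669 shift=21 [end]
Varint 2: bytes[3:6] = 95 C1 5C -> value 1515669 (3 byte(s))
  byte[6]=0x7E cont=0 payload=0x7E=126: acc |= 126<<0 -> acc=126 shift=7 [end]
Varint 3: bytes[6:7] = 7E -> value 126 (1 byte(s))
  byte[7]=0xEB cont=1 payload=0x6B=107: acc |= 107<<0 -> acc=107 shift=7
  byte[8]=0xF1 cont=1 payload=0x71=113: acc |= 113<<7 -> acc=14571 shift=14
  byte[9]=0x4E cont=0 payload=0x4E=78: acc |= 78<<14 -> acc=1292523 shift=21 [end]
Varint 4: bytes[7:10] = EB F1 4E -> value 1292523 (3 byte(s))
  byte[10]=0x8F cont=1 payload=0x0F=15: acc |= 15<<0 -> acc=15 shift=7
  byte[11]=0xD1 cont=1 payload=0x51=81: acc |= 81<<7 -> acc=10383 shift=14
  byte[12]=0x45 cont=0 payload=0x45=69: acc |= 69<<14 -> acc=1140879 shift=21 [end]
Varint 5: bytes[10:13] = 8F D1 45 -> value 1140879 (3 byte(s))
  byte[13]=0x3F cont=0 payload=0x3F=63: acc |= 63<<0 -> acc=63 shift=7 [end]
Varint 6: bytes[13:14] = 3F -> value 63 (1 byte(s))

Answer: 3 3 1 3 3 1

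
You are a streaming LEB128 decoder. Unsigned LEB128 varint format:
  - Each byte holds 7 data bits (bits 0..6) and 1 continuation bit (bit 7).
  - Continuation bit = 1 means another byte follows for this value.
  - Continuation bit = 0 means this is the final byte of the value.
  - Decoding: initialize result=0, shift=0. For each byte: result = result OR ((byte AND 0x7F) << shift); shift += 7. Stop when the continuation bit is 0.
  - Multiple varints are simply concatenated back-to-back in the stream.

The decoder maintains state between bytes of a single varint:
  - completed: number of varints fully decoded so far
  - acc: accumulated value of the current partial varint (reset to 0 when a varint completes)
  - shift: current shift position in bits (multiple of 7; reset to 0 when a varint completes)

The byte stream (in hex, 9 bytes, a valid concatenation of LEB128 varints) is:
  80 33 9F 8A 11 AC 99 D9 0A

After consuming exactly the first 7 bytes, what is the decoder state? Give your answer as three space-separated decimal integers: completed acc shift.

Answer: 2 3244 14

Derivation:
byte[0]=0x80 cont=1 payload=0x00: acc |= 0<<0 -> completed=0 acc=0 shift=7
byte[1]=0x33 cont=0 payload=0x33: varint #1 complete (value=6528); reset -> completed=1 acc=0 shift=0
byte[2]=0x9F cont=1 payload=0x1F: acc |= 31<<0 -> completed=1 acc=31 shift=7
byte[3]=0x8A cont=1 payload=0x0A: acc |= 10<<7 -> completed=1 acc=1311 shift=14
byte[4]=0x11 cont=0 payload=0x11: varint #2 complete (value=279839); reset -> completed=2 acc=0 shift=0
byte[5]=0xAC cont=1 payload=0x2C: acc |= 44<<0 -> completed=2 acc=44 shift=7
byte[6]=0x99 cont=1 payload=0x19: acc |= 25<<7 -> completed=2 acc=3244 shift=14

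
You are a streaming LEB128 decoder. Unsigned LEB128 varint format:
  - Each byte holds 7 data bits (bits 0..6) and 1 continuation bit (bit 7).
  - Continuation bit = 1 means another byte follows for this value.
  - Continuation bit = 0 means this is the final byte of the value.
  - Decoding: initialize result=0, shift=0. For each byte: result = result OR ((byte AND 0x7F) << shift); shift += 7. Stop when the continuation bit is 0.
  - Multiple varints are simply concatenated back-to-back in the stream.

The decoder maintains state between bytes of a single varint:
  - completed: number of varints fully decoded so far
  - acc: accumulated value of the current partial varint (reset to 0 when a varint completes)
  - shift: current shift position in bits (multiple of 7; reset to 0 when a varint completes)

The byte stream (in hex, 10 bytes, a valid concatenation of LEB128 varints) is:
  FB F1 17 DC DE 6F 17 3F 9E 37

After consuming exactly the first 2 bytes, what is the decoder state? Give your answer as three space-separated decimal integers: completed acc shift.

byte[0]=0xFB cont=1 payload=0x7B: acc |= 123<<0 -> completed=0 acc=123 shift=7
byte[1]=0xF1 cont=1 payload=0x71: acc |= 113<<7 -> completed=0 acc=14587 shift=14

Answer: 0 14587 14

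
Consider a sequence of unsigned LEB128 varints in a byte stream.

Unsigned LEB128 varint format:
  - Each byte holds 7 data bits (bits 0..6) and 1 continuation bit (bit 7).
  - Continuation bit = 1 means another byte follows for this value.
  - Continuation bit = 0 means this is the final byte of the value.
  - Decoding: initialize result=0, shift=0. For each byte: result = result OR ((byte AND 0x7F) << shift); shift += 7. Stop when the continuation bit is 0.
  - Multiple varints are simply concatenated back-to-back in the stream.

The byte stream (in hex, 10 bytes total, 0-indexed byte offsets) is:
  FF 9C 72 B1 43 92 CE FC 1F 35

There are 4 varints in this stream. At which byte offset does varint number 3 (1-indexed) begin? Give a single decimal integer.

  byte[0]=0xFF cont=1 payload=0x7F=127: acc |= 127<<0 -> acc=127 shift=7
  byte[1]=0x9C cont=1 payload=0x1C=28: acc |= 28<<7 -> acc=3711 shift=14
  byte[2]=0x72 cont=0 payload=0x72=114: acc |= 114<<14 -> acc=1871487 shift=21 [end]
Varint 1: bytes[0:3] = FF 9C 72 -> value 1871487 (3 byte(s))
  byte[3]=0xB1 cont=1 payload=0x31=49: acc |= 49<<0 -> acc=49 shift=7
  byte[4]=0x43 cont=0 payload=0x43=67: acc |= 67<<7 -> acc=8625 shift=14 [end]
Varint 2: bytes[3:5] = B1 43 -> value 8625 (2 byte(s))
  byte[5]=0x92 cont=1 payload=0x12=18: acc |= 18<<0 -> acc=18 shift=7
  byte[6]=0xCE cont=1 payload=0x4E=78: acc |= 78<<7 -> acc=10002 shift=14
  byte[7]=0xFC cont=1 payload=0x7C=124: acc |= 124<<14 -> acc=2041618 shift=21
  byte[8]=0x1F cont=0 payload=0x1F=31: acc |= 31<<21 -> acc=67053330 shift=28 [end]
Varint 3: bytes[5:9] = 92 CE FC 1F -> value 67053330 (4 byte(s))
  byte[9]=0x35 cont=0 payload=0x35=53: acc |= 53<<0 -> acc=53 shift=7 [end]
Varint 4: bytes[9:10] = 35 -> value 53 (1 byte(s))

Answer: 5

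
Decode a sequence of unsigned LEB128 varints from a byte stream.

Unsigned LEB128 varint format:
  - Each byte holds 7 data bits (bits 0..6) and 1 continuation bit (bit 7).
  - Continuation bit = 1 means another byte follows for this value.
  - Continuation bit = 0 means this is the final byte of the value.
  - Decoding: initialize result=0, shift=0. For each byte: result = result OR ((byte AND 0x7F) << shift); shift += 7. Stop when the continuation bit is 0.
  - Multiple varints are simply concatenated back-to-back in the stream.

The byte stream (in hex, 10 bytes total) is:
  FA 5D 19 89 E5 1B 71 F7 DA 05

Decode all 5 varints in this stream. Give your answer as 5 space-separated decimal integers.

Answer: 12026 25 455305 113 93559

Derivation:
  byte[0]=0xFA cont=1 payload=0x7A=122: acc |= 122<<0 -> acc=122 shift=7
  byte[1]=0x5D cont=0 payload=0x5D=93: acc |= 93<<7 -> acc=12026 shift=14 [end]
Varint 1: bytes[0:2] = FA 5D -> value 12026 (2 byte(s))
  byte[2]=0x19 cont=0 payload=0x19=25: acc |= 25<<0 -> acc=25 shift=7 [end]
Varint 2: bytes[2:3] = 19 -> value 25 (1 byte(s))
  byte[3]=0x89 cont=1 payload=0x09=9: acc |= 9<<0 -> acc=9 shift=7
  byte[4]=0xE5 cont=1 payload=0x65=101: acc |= 101<<7 -> acc=12937 shift=14
  byte[5]=0x1B cont=0 payload=0x1B=27: acc |= 27<<14 -> acc=455305 shift=21 [end]
Varint 3: bytes[3:6] = 89 E5 1B -> value 455305 (3 byte(s))
  byte[6]=0x71 cont=0 payload=0x71=113: acc |= 113<<0 -> acc=113 shift=7 [end]
Varint 4: bytes[6:7] = 71 -> value 113 (1 byte(s))
  byte[7]=0xF7 cont=1 payload=0x77=119: acc |= 119<<0 -> acc=119 shift=7
  byte[8]=0xDA cont=1 payload=0x5A=90: acc |= 90<<7 -> acc=11639 shift=14
  byte[9]=0x05 cont=0 payload=0x05=5: acc |= 5<<14 -> acc=93559 shift=21 [end]
Varint 5: bytes[7:10] = F7 DA 05 -> value 93559 (3 byte(s))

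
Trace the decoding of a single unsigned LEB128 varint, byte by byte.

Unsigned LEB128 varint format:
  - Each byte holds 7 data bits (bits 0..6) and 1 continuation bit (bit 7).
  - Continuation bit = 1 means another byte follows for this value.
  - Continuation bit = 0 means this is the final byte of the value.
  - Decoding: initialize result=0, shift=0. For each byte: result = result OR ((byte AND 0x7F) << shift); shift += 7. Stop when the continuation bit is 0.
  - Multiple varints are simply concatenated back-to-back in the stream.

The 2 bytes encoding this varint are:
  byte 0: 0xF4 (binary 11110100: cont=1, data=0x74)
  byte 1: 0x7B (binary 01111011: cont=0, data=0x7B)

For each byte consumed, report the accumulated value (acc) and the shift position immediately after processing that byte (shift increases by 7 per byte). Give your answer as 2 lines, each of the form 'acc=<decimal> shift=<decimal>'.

byte 0=0xF4: payload=0x74=116, contrib = 116<<0 = 116; acc -> 116, shift -> 7
byte 1=0x7B: payload=0x7B=123, contrib = 123<<7 = 15744; acc -> 15860, shift -> 14

Answer: acc=116 shift=7
acc=15860 shift=14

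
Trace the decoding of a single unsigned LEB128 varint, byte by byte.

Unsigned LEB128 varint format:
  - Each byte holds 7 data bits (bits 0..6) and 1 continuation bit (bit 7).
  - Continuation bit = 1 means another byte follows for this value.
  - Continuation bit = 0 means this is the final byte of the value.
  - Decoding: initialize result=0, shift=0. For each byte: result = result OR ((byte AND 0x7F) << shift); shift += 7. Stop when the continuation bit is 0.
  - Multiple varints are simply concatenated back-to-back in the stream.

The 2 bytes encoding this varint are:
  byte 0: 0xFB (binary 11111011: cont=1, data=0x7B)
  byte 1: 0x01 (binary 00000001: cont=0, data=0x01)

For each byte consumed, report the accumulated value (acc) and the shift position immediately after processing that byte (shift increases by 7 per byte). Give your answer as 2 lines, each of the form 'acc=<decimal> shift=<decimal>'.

Answer: acc=123 shift=7
acc=251 shift=14

Derivation:
byte 0=0xFB: payload=0x7B=123, contrib = 123<<0 = 123; acc -> 123, shift -> 7
byte 1=0x01: payload=0x01=1, contrib = 1<<7 = 128; acc -> 251, shift -> 14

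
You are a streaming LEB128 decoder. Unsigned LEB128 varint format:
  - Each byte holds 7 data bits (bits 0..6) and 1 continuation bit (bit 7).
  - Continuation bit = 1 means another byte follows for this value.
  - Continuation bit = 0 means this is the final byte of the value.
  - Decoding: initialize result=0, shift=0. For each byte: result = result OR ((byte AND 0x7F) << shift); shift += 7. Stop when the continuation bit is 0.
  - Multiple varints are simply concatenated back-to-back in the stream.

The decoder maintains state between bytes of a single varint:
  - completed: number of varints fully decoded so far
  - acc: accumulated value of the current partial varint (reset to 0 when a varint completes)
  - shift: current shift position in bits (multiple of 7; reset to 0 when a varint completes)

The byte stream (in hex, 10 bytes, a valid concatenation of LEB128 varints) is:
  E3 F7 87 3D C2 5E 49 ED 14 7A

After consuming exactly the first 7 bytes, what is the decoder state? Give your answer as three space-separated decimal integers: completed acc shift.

byte[0]=0xE3 cont=1 payload=0x63: acc |= 99<<0 -> completed=0 acc=99 shift=7
byte[1]=0xF7 cont=1 payload=0x77: acc |= 119<<7 -> completed=0 acc=15331 shift=14
byte[2]=0x87 cont=1 payload=0x07: acc |= 7<<14 -> completed=0 acc=130019 shift=21
byte[3]=0x3D cont=0 payload=0x3D: varint #1 complete (value=128056291); reset -> completed=1 acc=0 shift=0
byte[4]=0xC2 cont=1 payload=0x42: acc |= 66<<0 -> completed=1 acc=66 shift=7
byte[5]=0x5E cont=0 payload=0x5E: varint #2 complete (value=12098); reset -> completed=2 acc=0 shift=0
byte[6]=0x49 cont=0 payload=0x49: varint #3 complete (value=73); reset -> completed=3 acc=0 shift=0

Answer: 3 0 0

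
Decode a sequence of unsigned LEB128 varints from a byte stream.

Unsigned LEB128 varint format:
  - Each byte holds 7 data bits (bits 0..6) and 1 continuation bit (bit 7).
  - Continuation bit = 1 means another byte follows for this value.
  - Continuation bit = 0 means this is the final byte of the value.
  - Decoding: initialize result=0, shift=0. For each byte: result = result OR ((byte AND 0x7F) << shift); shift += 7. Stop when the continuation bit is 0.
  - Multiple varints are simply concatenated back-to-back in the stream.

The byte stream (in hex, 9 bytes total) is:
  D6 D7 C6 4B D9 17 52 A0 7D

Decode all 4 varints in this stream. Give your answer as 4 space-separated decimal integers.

  byte[0]=0xD6 cont=1 payload=0x56=86: acc |= 86<<0 -> acc=86 shift=7
  byte[1]=0xD7 cont=1 payload=0x57=87: acc |= 87<<7 -> acc=11222 shift=14
  byte[2]=0xC6 cont=1 payload=0x46=70: acc |= 70<<14 -> acc=1158102 shift=21
  byte[3]=0x4B cont=0 payload=0x4B=75: acc |= 75<<21 -> acc=158444502 shift=28 [end]
Varint 1: bytes[0:4] = D6 D7 C6 4B -> value 158444502 (4 byte(s))
  byte[4]=0xD9 cont=1 payload=0x59=89: acc |= 89<<0 -> acc=89 shift=7
  byte[5]=0x17 cont=0 payload=0x17=23: acc |= 23<<7 -> acc=3033 shift=14 [end]
Varint 2: bytes[4:6] = D9 17 -> value 3033 (2 byte(s))
  byte[6]=0x52 cont=0 payload=0x52=82: acc |= 82<<0 -> acc=82 shift=7 [end]
Varint 3: bytes[6:7] = 52 -> value 82 (1 byte(s))
  byte[7]=0xA0 cont=1 payload=0x20=32: acc |= 32<<0 -> acc=32 shift=7
  byte[8]=0x7D cont=0 payload=0x7D=125: acc |= 125<<7 -> acc=16032 shift=14 [end]
Varint 4: bytes[7:9] = A0 7D -> value 16032 (2 byte(s))

Answer: 158444502 3033 82 16032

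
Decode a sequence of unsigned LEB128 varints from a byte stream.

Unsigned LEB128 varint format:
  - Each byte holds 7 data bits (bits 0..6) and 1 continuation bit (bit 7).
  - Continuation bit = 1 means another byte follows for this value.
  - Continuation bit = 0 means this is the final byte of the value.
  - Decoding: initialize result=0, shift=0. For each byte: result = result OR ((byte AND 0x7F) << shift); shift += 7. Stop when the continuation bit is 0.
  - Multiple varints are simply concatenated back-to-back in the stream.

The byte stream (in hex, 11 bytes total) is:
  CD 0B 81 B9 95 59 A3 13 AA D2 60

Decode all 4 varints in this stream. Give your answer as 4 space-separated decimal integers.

Answer: 1485 186997889 2467 1583402

Derivation:
  byte[0]=0xCD cont=1 payload=0x4D=77: acc |= 77<<0 -> acc=77 shift=7
  byte[1]=0x0B cont=0 payload=0x0B=11: acc |= 11<<7 -> acc=1485 shift=14 [end]
Varint 1: bytes[0:2] = CD 0B -> value 1485 (2 byte(s))
  byte[2]=0x81 cont=1 payload=0x01=1: acc |= 1<<0 -> acc=1 shift=7
  byte[3]=0xB9 cont=1 payload=0x39=57: acc |= 57<<7 -> acc=7297 shift=14
  byte[4]=0x95 cont=1 payload=0x15=21: acc |= 21<<14 -> acc=351361 shift=21
  byte[5]=0x59 cont=0 payload=0x59=89: acc |= 89<<21 -> acc=186997889 shift=28 [end]
Varint 2: bytes[2:6] = 81 B9 95 59 -> value 186997889 (4 byte(s))
  byte[6]=0xA3 cont=1 payload=0x23=35: acc |= 35<<0 -> acc=35 shift=7
  byte[7]=0x13 cont=0 payload=0x13=19: acc |= 19<<7 -> acc=2467 shift=14 [end]
Varint 3: bytes[6:8] = A3 13 -> value 2467 (2 byte(s))
  byte[8]=0xAA cont=1 payload=0x2A=42: acc |= 42<<0 -> acc=42 shift=7
  byte[9]=0xD2 cont=1 payload=0x52=82: acc |= 82<<7 -> acc=10538 shift=14
  byte[10]=0x60 cont=0 payload=0x60=96: acc |= 96<<14 -> acc=1583402 shift=21 [end]
Varint 4: bytes[8:11] = AA D2 60 -> value 1583402 (3 byte(s))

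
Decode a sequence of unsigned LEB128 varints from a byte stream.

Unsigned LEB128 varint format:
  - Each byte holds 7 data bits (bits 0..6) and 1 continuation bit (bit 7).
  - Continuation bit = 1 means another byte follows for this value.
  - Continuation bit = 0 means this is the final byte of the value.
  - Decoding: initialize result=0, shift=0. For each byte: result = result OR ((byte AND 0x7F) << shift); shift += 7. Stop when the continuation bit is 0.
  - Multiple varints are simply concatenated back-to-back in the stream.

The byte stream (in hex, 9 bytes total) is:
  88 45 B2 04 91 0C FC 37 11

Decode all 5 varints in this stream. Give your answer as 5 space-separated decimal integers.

  byte[0]=0x88 cont=1 payload=0x08=8: acc |= 8<<0 -> acc=8 shift=7
  byte[1]=0x45 cont=0 payload=0x45=69: acc |= 69<<7 -> acc=8840 shift=14 [end]
Varint 1: bytes[0:2] = 88 45 -> value 8840 (2 byte(s))
  byte[2]=0xB2 cont=1 payload=0x32=50: acc |= 50<<0 -> acc=50 shift=7
  byte[3]=0x04 cont=0 payload=0x04=4: acc |= 4<<7 -> acc=562 shift=14 [end]
Varint 2: bytes[2:4] = B2 04 -> value 562 (2 byte(s))
  byte[4]=0x91 cont=1 payload=0x11=17: acc |= 17<<0 -> acc=17 shift=7
  byte[5]=0x0C cont=0 payload=0x0C=12: acc |= 12<<7 -> acc=1553 shift=14 [end]
Varint 3: bytes[4:6] = 91 0C -> value 1553 (2 byte(s))
  byte[6]=0xFC cont=1 payload=0x7C=124: acc |= 124<<0 -> acc=124 shift=7
  byte[7]=0x37 cont=0 payload=0x37=55: acc |= 55<<7 -> acc=7164 shift=14 [end]
Varint 4: bytes[6:8] = FC 37 -> value 7164 (2 byte(s))
  byte[8]=0x11 cont=0 payload=0x11=17: acc |= 17<<0 -> acc=17 shift=7 [end]
Varint 5: bytes[8:9] = 11 -> value 17 (1 byte(s))

Answer: 8840 562 1553 7164 17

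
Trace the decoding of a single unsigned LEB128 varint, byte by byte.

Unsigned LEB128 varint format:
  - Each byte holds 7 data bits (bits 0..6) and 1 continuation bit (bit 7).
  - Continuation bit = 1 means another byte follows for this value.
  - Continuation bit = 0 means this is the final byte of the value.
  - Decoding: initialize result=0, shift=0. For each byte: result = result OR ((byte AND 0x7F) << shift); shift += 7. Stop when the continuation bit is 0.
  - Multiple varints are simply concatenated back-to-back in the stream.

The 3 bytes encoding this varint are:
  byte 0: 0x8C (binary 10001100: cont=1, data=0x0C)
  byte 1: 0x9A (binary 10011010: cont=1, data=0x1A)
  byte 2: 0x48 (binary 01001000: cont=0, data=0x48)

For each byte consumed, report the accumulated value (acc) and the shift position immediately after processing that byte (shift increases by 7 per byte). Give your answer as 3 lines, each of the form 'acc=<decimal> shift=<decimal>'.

byte 0=0x8C: payload=0x0C=12, contrib = 12<<0 = 12; acc -> 12, shift -> 7
byte 1=0x9A: payload=0x1A=26, contrib = 26<<7 = 3328; acc -> 3340, shift -> 14
byte 2=0x48: payload=0x48=72, contrib = 72<<14 = 1179648; acc -> 1182988, shift -> 21

Answer: acc=12 shift=7
acc=3340 shift=14
acc=1182988 shift=21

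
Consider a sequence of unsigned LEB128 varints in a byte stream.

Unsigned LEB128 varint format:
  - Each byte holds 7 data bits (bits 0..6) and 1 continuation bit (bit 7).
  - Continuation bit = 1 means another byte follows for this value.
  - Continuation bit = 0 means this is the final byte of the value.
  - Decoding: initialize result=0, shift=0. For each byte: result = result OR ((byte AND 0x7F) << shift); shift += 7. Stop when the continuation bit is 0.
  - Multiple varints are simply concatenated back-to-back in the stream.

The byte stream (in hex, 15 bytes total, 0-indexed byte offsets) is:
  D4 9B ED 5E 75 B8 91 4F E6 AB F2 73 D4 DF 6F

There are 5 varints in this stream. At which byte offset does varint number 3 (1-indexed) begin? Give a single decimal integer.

Answer: 5

Derivation:
  byte[0]=0xD4 cont=1 payload=0x54=84: acc |= 84<<0 -> acc=84 shift=7
  byte[1]=0x9B cont=1 payload=0x1B=27: acc |= 27<<7 -> acc=3540 shift=14
  byte[2]=0xED cont=1 payload=0x6D=109: acc |= 109<<14 -> acc=1789396 shift=21
  byte[3]=0x5E cont=0 payload=0x5E=94: acc |= 94<<21 -> acc=198921684 shift=28 [end]
Varint 1: bytes[0:4] = D4 9B ED 5E -> value 198921684 (4 byte(s))
  byte[4]=0x75 cont=0 payload=0x75=117: acc |= 117<<0 -> acc=117 shift=7 [end]
Varint 2: bytes[4:5] = 75 -> value 117 (1 byte(s))
  byte[5]=0xB8 cont=1 payload=0x38=56: acc |= 56<<0 -> acc=56 shift=7
  byte[6]=0x91 cont=1 payload=0x11=17: acc |= 17<<7 -> acc=2232 shift=14
  byte[7]=0x4F cont=0 payload=0x4F=79: acc |= 79<<14 -> acc=1296568 shift=21 [end]
Varint 3: bytes[5:8] = B8 91 4F -> value 1296568 (3 byte(s))
  byte[8]=0xE6 cont=1 payload=0x66=102: acc |= 102<<0 -> acc=102 shift=7
  byte[9]=0xAB cont=1 payload=0x2B=43: acc |= 43<<7 -> acc=5606 shift=14
  byte[10]=0xF2 cont=1 payload=0x72=114: acc |= 114<<14 -> acc=1873382 shift=21
  byte[11]=0x73 cont=0 payload=0x73=115: acc |= 115<<21 -> acc=243045862 shift=28 [end]
Varint 4: bytes[8:12] = E6 AB F2 73 -> value 243045862 (4 byte(s))
  byte[12]=0xD4 cont=1 payload=0x54=84: acc |= 84<<0 -> acc=84 shift=7
  byte[13]=0xDF cont=1 payload=0x5F=95: acc |= 95<<7 -> acc=12244 shift=14
  byte[14]=0x6F cont=0 payload=0x6F=111: acc |= 111<<14 -> acc=1830868 shift=21 [end]
Varint 5: bytes[12:15] = D4 DF 6F -> value 1830868 (3 byte(s))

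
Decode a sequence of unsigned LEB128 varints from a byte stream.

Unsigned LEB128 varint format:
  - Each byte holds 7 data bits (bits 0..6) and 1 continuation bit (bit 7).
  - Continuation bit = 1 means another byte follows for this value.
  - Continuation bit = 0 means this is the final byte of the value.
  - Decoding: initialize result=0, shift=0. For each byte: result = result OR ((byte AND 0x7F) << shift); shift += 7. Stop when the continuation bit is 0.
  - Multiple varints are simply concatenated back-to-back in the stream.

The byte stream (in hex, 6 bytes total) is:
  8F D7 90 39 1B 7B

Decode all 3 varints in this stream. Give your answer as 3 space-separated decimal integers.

Answer: 119810959 27 123

Derivation:
  byte[0]=0x8F cont=1 payload=0x0F=15: acc |= 15<<0 -> acc=15 shift=7
  byte[1]=0xD7 cont=1 payload=0x57=87: acc |= 87<<7 -> acc=11151 shift=14
  byte[2]=0x90 cont=1 payload=0x10=16: acc |= 16<<14 -> acc=273295 shift=21
  byte[3]=0x39 cont=0 payload=0x39=57: acc |= 57<<21 -> acc=119810959 shift=28 [end]
Varint 1: bytes[0:4] = 8F D7 90 39 -> value 119810959 (4 byte(s))
  byte[4]=0x1B cont=0 payload=0x1B=27: acc |= 27<<0 -> acc=27 shift=7 [end]
Varint 2: bytes[4:5] = 1B -> value 27 (1 byte(s))
  byte[5]=0x7B cont=0 payload=0x7B=123: acc |= 123<<0 -> acc=123 shift=7 [end]
Varint 3: bytes[5:6] = 7B -> value 123 (1 byte(s))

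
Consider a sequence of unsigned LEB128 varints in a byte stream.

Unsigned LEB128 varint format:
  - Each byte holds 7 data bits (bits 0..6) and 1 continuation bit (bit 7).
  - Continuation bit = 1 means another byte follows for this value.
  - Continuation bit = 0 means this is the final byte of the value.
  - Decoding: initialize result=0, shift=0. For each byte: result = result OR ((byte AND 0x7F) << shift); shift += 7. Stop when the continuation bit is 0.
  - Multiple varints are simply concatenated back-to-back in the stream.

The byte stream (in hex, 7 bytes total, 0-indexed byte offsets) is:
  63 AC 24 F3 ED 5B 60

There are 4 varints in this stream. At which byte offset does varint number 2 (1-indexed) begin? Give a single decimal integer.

  byte[0]=0x63 cont=0 payload=0x63=99: acc |= 99<<0 -> acc=99 shift=7 [end]
Varint 1: bytes[0:1] = 63 -> value 99 (1 byte(s))
  byte[1]=0xAC cont=1 payload=0x2C=44: acc |= 44<<0 -> acc=44 shift=7
  byte[2]=0x24 cont=0 payload=0x24=36: acc |= 36<<7 -> acc=4652 shift=14 [end]
Varint 2: bytes[1:3] = AC 24 -> value 4652 (2 byte(s))
  byte[3]=0xF3 cont=1 payload=0x73=115: acc |= 115<<0 -> acc=115 shift=7
  byte[4]=0xED cont=1 payload=0x6D=109: acc |= 109<<7 -> acc=14067 shift=14
  byte[5]=0x5B cont=0 payload=0x5B=91: acc |= 91<<14 -> acc=1505011 shift=21 [end]
Varint 3: bytes[3:6] = F3 ED 5B -> value 1505011 (3 byte(s))
  byte[6]=0x60 cont=0 payload=0x60=96: acc |= 96<<0 -> acc=96 shift=7 [end]
Varint 4: bytes[6:7] = 60 -> value 96 (1 byte(s))

Answer: 1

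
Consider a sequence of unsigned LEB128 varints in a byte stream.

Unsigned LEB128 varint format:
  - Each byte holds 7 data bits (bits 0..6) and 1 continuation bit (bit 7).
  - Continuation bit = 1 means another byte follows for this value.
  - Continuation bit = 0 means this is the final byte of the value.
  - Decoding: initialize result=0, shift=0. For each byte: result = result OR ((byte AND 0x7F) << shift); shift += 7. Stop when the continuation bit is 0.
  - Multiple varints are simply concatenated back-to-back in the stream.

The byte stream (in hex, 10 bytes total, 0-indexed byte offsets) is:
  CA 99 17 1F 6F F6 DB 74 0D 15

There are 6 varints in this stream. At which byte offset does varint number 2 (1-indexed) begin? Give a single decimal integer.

  byte[0]=0xCA cont=1 payload=0x4A=74: acc |= 74<<0 -> acc=74 shift=7
  byte[1]=0x99 cont=1 payload=0x19=25: acc |= 25<<7 -> acc=3274 shift=14
  byte[2]=0x17 cont=0 payload=0x17=23: acc |= 23<<14 -> acc=380106 shift=21 [end]
Varint 1: bytes[0:3] = CA 99 17 -> value 380106 (3 byte(s))
  byte[3]=0x1F cont=0 payload=0x1F=31: acc |= 31<<0 -> acc=31 shift=7 [end]
Varint 2: bytes[3:4] = 1F -> value 31 (1 byte(s))
  byte[4]=0x6F cont=0 payload=0x6F=111: acc |= 111<<0 -> acc=111 shift=7 [end]
Varint 3: bytes[4:5] = 6F -> value 111 (1 byte(s))
  byte[5]=0xF6 cont=1 payload=0x76=118: acc |= 118<<0 -> acc=118 shift=7
  byte[6]=0xDB cont=1 payload=0x5B=91: acc |= 91<<7 -> acc=11766 shift=14
  byte[7]=0x74 cont=0 payload=0x74=116: acc |= 116<<14 -> acc=1912310 shift=21 [end]
Varint 4: bytes[5:8] = F6 DB 74 -> value 1912310 (3 byte(s))
  byte[8]=0x0D cont=0 payload=0x0D=13: acc |= 13<<0 -> acc=13 shift=7 [end]
Varint 5: bytes[8:9] = 0D -> value 13 (1 byte(s))
  byte[9]=0x15 cont=0 payload=0x15=21: acc |= 21<<0 -> acc=21 shift=7 [end]
Varint 6: bytes[9:10] = 15 -> value 21 (1 byte(s))

Answer: 3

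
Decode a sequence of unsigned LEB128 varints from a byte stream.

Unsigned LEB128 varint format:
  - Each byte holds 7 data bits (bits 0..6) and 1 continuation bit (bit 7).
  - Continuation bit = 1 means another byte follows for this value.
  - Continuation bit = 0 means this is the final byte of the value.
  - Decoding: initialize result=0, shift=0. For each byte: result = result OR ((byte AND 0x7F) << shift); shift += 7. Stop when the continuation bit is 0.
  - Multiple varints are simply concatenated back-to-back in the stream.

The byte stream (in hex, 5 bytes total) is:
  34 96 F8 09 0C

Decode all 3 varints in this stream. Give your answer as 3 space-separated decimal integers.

  byte[0]=0x34 cont=0 payload=0x34=52: acc |= 52<<0 -> acc=52 shift=7 [end]
Varint 1: bytes[0:1] = 34 -> value 52 (1 byte(s))
  byte[1]=0x96 cont=1 payload=0x16=22: acc |= 22<<0 -> acc=22 shift=7
  byte[2]=0xF8 cont=1 payload=0x78=120: acc |= 120<<7 -> acc=15382 shift=14
  byte[3]=0x09 cont=0 payload=0x09=9: acc |= 9<<14 -> acc=162838 shift=21 [end]
Varint 2: bytes[1:4] = 96 F8 09 -> value 162838 (3 byte(s))
  byte[4]=0x0C cont=0 payload=0x0C=12: acc |= 12<<0 -> acc=12 shift=7 [end]
Varint 3: bytes[4:5] = 0C -> value 12 (1 byte(s))

Answer: 52 162838 12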